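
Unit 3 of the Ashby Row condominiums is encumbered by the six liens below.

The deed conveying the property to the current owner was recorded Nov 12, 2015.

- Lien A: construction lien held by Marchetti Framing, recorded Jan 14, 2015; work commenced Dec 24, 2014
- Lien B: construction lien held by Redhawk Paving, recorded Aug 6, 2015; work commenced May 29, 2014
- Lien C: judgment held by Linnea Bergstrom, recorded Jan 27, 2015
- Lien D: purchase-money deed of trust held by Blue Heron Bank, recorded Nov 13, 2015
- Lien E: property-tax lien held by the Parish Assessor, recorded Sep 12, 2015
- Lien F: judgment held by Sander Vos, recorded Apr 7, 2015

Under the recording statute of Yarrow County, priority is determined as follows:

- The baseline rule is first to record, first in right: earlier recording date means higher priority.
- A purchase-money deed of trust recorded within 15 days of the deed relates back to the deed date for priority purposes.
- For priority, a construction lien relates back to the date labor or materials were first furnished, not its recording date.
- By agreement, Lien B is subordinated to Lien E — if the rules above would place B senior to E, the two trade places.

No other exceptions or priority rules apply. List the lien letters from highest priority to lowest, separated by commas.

E, A, C, F, B, D

Effective dates: A is treated as recorded Dec 24, 2014, the work-commencement date; B's effective date is May 29, 2014, when work began; D relates back to the deed date Nov 12, 2015.
Ordering by effective date: B (May 29, 2014), A (Dec 24, 2014), C (Jan 27, 2015), F (Apr 7, 2015), E (Sep 12, 2015), D (Nov 12, 2015).
B would otherwise be senior to E, so under the subordination agreement B and E exchange positions.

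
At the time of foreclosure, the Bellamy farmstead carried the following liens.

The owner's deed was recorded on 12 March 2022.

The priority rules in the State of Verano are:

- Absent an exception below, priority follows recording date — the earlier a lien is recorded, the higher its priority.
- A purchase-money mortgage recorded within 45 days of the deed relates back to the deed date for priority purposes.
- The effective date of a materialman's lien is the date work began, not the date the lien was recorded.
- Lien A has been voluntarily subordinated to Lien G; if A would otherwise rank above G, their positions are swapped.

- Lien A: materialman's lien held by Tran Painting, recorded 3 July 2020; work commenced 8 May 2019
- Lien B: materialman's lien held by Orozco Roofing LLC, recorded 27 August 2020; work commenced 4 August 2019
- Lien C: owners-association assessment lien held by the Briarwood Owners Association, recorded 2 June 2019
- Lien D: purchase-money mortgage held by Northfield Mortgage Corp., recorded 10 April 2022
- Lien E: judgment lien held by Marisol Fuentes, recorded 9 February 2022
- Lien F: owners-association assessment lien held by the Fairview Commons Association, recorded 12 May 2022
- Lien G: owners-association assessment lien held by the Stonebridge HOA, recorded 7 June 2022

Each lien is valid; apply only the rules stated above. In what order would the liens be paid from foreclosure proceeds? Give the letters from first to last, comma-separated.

G, C, B, E, D, F, A

Effective dates after the stated exceptions: A is treated as recorded 8 May 2019, the work-commencement date; B is treated as recorded 4 August 2019, the work-commencement date; D relates back to the deed date 12 March 2022.
By effective date, earliest first: A (8 May 2019), C (2 June 2019), B (4 August 2019), E (9 February 2022), D (12 March 2022), F (12 May 2022), G (7 June 2022).
Because A would otherwise rank above G, the subordination swaps them.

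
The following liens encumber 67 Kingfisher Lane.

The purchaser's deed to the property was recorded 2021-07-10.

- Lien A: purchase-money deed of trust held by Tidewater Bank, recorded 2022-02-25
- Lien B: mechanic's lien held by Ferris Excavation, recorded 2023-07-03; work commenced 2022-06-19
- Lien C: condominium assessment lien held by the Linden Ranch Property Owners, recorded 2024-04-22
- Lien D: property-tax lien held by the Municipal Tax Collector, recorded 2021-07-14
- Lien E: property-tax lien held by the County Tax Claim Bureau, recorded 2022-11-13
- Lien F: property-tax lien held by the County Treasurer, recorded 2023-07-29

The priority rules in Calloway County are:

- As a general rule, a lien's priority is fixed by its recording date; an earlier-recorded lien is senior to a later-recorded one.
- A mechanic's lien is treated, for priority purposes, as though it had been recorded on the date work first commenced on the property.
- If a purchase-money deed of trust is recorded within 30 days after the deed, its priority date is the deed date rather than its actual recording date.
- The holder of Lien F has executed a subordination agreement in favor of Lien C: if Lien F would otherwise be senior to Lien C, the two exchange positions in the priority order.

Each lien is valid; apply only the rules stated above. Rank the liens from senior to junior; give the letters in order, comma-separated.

Adjusting effective dates: A was recorded 230 days after the deed — beyond 30 days — so no relation-back applies; B is treated as recorded 2022-06-19, the work-commencement date.
By effective date: D (2021-07-14), A (2022-02-25), B (2022-06-19), E (2022-11-13), F (2023-07-29), C (2024-04-22).
Because F would otherwise rank above C, the subordination swaps them.

D, A, B, E, C, F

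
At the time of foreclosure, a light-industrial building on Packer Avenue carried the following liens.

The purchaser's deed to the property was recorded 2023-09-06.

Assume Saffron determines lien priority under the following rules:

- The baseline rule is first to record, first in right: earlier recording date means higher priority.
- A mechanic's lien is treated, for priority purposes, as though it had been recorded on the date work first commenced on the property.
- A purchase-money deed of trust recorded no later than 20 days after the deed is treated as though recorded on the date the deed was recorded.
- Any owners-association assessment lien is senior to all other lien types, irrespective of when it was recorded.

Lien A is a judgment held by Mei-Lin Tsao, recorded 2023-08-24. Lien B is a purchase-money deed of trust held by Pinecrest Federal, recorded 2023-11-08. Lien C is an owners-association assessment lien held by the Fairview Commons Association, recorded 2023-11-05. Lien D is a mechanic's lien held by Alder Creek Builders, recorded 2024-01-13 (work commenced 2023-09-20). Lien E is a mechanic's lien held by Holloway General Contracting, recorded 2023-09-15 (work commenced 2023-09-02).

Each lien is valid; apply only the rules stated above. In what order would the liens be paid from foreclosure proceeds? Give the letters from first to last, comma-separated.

Effective dates after the stated exceptions: B was recorded 63 days after the deed, outside the 20-day window, so it keeps its recording date; D relates back to 2023-09-20 (work commenced); E relates back to 2023-09-02 (work commenced).
As an owners-association assessment lien, C is senior to every other lien.
Among the remaining liens, by effective date: A (2023-08-24), E (2023-09-02), D (2023-09-20), B (2023-11-08).

C, A, E, D, B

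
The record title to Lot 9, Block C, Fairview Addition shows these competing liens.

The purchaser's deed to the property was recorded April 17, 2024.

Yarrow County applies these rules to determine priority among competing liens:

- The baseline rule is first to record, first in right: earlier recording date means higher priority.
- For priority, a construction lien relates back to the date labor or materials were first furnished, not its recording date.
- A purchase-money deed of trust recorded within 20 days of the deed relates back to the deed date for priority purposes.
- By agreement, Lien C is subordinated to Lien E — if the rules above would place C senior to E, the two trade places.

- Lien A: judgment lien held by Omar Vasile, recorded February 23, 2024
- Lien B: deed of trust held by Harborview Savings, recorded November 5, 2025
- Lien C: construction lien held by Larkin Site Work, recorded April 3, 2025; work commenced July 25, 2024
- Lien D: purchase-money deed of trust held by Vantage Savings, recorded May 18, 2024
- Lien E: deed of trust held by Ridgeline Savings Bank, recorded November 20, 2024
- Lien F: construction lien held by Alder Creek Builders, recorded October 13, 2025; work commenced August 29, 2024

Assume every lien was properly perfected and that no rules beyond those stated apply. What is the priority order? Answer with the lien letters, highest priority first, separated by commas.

A, D, E, F, C, B

Effective dates after the stated exceptions: C is treated as recorded July 25, 2024, the work-commencement date; D was recorded 31 days after the deed — beyond 20 days — so no relation-back applies; F is treated as recorded August 29, 2024, the work-commencement date.
By effective date: A (February 23, 2024), D (May 18, 2024), C (July 25, 2024), F (August 29, 2024), E (November 20, 2024), B (November 5, 2025).
Because C would otherwise rank above E, the subordination swaps them.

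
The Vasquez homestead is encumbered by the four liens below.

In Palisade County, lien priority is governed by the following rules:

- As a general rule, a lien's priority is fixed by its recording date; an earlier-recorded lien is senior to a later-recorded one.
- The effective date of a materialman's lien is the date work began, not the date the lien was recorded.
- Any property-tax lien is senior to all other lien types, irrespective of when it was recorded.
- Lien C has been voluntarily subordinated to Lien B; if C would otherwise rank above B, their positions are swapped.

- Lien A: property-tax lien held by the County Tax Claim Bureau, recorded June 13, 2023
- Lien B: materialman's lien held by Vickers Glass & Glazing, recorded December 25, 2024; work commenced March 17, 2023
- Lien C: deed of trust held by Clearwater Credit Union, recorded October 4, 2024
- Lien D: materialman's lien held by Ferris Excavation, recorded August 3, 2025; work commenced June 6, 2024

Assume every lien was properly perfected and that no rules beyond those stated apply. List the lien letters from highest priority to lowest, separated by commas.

First, effective dates: B's effective date is March 17, 2023, when work began; D relates back to June 6, 2024 (work commenced).
A, as a property-tax lien, has superpriority and ranks first.
Remaining liens by effective date: B (March 17, 2023), D (June 6, 2024), C (October 4, 2024).
C already ranks below B; the subordination has no effect.

A, B, D, C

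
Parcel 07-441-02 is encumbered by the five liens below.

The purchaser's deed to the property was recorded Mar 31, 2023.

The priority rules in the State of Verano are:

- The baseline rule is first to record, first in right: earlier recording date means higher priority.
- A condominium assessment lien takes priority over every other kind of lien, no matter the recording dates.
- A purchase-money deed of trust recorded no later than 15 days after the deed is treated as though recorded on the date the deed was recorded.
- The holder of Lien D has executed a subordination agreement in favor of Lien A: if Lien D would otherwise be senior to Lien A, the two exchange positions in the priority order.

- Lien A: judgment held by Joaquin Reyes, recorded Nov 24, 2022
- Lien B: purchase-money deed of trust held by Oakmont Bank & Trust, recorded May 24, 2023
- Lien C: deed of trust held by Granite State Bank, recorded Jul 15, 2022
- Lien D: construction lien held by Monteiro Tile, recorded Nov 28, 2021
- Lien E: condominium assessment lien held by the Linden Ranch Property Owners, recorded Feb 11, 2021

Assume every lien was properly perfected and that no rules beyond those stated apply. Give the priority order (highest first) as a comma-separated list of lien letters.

E, A, C, D, B

First, effective dates: B was recorded 54 days after the deed, outside the 15-day window, so it keeps its recording date.
As a condominium assessment lien, E is senior to every other lien.
Among the remaining liens, by effective date: D (Nov 28, 2021), C (Jul 15, 2022), A (Nov 24, 2022), B (May 24, 2023).
D is senior to A before the subordination, so the two trade places.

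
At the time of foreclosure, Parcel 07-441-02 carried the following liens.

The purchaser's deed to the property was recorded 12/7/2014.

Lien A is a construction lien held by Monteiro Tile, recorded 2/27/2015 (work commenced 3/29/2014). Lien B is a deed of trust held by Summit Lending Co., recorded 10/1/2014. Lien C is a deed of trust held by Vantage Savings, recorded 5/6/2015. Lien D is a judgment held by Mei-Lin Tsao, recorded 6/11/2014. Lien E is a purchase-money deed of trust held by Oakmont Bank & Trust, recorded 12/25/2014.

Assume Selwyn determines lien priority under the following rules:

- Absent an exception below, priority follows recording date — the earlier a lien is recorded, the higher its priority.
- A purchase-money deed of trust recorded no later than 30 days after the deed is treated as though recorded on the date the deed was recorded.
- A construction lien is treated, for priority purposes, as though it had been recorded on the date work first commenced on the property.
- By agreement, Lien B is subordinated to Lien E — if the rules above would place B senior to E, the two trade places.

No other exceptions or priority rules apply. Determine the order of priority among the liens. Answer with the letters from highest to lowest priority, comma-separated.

A, D, E, B, C

First, effective dates: A is treated as recorded 3/29/2014, the work-commencement date; E relates back to the deed date 12/7/2014.
By effective date, earliest first: A (3/29/2014), D (6/11/2014), B (10/1/2014), E (12/7/2014), C (5/6/2015).
B would otherwise be senior to E, so under the subordination agreement B and E exchange positions.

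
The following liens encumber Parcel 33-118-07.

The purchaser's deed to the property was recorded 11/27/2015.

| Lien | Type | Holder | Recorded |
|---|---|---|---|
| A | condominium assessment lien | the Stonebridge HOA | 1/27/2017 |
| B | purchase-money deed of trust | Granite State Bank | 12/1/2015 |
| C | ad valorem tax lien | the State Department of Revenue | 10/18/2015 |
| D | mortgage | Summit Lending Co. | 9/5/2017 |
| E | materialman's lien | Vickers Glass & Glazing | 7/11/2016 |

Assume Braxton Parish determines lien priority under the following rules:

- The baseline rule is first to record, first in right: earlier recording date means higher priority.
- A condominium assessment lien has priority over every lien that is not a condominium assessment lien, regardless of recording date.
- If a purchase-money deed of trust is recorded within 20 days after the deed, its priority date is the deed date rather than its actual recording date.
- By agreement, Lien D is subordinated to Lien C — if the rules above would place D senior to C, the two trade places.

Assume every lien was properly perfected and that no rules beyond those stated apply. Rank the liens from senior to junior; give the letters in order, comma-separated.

First, effective dates: B's effective date is the deed date, 11/27/2015.
A is a condominium assessment lien, so it outranks all other liens regardless of date.
The other liens, earliest effective date first: C (10/18/2015), B (11/27/2015), E (7/11/2016), D (9/5/2017).
D already ranks below C; the subordination has no effect.

A, C, B, E, D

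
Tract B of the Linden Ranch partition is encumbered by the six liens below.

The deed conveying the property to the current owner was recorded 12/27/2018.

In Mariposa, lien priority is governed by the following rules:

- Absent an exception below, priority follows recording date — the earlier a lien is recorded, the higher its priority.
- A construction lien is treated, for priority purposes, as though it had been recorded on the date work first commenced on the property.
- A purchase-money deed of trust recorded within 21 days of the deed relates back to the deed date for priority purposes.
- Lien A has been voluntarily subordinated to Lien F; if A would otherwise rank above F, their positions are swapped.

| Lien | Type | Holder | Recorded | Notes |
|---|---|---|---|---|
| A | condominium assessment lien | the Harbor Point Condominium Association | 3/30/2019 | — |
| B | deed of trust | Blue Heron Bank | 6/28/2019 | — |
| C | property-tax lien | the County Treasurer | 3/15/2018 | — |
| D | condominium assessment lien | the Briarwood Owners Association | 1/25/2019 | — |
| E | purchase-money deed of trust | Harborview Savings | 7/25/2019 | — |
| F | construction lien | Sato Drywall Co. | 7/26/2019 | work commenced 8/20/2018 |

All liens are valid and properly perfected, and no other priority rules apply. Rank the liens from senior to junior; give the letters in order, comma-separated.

C, F, D, A, B, E

First, effective dates: E missed the 21-day window (210 days after the deed), so its recording date stands; F's effective date is 8/20/2018, when work began.
By effective date: C (3/15/2018), F (8/20/2018), D (1/25/2019), A (3/30/2019), B (6/28/2019), E (7/25/2019).
A is already junior to F, so the subordination agreement changes nothing.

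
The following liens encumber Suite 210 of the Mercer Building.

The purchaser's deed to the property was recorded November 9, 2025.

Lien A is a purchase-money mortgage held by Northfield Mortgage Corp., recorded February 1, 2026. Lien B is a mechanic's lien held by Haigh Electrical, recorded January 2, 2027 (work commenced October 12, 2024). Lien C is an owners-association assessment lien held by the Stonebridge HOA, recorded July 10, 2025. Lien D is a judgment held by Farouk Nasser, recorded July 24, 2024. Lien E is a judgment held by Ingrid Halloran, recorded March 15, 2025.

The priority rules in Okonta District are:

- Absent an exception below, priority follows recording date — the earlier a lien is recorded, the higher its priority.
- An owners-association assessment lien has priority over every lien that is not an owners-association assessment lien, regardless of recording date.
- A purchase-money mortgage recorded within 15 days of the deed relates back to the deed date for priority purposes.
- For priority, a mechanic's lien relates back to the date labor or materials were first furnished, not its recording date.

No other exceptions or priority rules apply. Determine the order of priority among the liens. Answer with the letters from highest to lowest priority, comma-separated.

C, D, B, E, A

Effective dates: A missed the 15-day window (84 days after the deed), so its recording date stands; B relates back to October 12, 2024 (work commenced).
C is an owners-association assessment lien and takes priority over every other lien.
The other liens, earliest effective date first: D (July 24, 2024), B (October 12, 2024), E (March 15, 2025), A (February 1, 2026).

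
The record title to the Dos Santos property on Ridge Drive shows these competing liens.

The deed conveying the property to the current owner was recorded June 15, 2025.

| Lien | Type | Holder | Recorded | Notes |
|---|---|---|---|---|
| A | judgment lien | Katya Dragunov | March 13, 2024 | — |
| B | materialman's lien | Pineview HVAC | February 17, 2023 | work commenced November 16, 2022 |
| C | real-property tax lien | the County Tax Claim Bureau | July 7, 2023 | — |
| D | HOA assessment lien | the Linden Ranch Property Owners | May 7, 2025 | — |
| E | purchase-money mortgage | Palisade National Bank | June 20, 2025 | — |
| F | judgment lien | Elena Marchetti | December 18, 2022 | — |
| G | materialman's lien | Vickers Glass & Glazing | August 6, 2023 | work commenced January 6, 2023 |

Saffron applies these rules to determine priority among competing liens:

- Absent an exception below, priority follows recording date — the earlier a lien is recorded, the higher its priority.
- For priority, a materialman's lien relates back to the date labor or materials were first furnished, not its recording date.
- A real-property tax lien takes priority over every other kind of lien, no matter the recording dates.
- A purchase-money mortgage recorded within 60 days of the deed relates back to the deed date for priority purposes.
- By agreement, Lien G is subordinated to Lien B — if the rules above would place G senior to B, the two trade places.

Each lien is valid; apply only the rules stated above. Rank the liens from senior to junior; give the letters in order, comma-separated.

C, B, F, G, A, D, E

Effective dates after the stated exceptions: B is treated as recorded November 16, 2022, the work-commencement date; E relates back to the deed date June 15, 2025; G's effective date is January 6, 2023, when work began.
C, as a real-property tax lien, has superpriority and ranks first.
The other liens, earliest effective date first: B (November 16, 2022), F (December 18, 2022), G (January 6, 2023), A (March 13, 2024), D (May 7, 2025), E (June 15, 2025).
Since G is not senior to B, the subordination leaves the order unchanged.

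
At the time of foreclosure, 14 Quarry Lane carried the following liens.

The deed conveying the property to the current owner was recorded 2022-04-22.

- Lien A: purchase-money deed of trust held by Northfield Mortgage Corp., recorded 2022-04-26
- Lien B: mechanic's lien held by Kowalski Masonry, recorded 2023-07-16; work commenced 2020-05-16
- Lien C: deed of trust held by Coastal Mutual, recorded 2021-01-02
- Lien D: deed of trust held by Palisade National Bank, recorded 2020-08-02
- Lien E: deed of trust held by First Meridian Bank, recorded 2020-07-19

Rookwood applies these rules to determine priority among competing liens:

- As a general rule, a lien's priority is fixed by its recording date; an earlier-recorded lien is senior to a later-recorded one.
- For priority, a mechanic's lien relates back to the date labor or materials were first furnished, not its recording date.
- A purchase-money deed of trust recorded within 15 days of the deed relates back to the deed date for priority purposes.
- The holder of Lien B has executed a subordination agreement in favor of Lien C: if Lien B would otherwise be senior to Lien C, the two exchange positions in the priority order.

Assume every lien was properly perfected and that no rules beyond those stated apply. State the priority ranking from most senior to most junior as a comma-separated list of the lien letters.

First, effective dates: A relates back to the deed date 2022-04-22; B's effective date is 2020-05-16, when work began.
By effective date: B (2020-05-16), E (2020-07-19), D (2020-08-02), C (2021-01-02), A (2022-04-22).
Because B would otherwise rank above C, the subordination swaps them.

C, E, D, B, A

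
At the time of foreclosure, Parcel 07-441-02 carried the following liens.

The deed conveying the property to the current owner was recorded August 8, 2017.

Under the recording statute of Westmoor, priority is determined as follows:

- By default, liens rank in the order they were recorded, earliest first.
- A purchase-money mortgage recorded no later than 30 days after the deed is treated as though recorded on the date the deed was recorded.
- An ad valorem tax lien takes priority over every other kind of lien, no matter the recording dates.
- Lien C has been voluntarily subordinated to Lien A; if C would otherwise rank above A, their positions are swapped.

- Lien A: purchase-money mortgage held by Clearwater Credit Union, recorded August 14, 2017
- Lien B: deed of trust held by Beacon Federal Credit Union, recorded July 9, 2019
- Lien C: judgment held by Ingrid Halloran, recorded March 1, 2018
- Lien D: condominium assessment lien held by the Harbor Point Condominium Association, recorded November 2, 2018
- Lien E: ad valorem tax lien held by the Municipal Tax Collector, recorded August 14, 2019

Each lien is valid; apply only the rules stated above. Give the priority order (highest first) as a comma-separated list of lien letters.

First, effective dates: A was recorded within the 30-day window, so its effective date is the deed date August 8, 2017.
E is an ad valorem tax lien, so it outranks all other liens regardless of date.
The other liens, earliest effective date first: A (August 8, 2017), C (March 1, 2018), D (November 2, 2018), B (July 9, 2019).
Since C is not senior to A, the subordination leaves the order unchanged.

E, A, C, D, B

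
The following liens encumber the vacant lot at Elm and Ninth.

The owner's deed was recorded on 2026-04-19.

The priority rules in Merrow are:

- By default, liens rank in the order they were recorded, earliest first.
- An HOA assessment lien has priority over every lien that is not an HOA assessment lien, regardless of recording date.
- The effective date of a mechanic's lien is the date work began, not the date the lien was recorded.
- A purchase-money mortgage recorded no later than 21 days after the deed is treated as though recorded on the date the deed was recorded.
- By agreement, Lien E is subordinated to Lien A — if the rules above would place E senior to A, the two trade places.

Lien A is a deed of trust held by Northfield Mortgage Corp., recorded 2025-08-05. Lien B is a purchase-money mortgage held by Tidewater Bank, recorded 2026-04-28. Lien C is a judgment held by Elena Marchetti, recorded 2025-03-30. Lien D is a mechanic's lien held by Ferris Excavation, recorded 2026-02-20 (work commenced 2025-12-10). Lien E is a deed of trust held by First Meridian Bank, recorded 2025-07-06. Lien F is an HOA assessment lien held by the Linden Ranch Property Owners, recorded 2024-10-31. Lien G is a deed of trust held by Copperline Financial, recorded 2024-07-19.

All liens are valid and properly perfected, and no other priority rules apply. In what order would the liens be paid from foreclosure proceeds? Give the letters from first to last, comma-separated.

F, G, C, A, E, D, B

Adjusting effective dates: B was recorded within the 21-day window, so its effective date is the deed date 2026-04-19; D relates back to 2025-12-10 (work commenced).
F is an HOA assessment lien, so it outranks all other liens regardless of date.
Among the remaining liens, by effective date: G (2024-07-19), C (2025-03-30), E (2025-07-06), A (2025-08-05), D (2025-12-10), B (2026-04-19).
Because E would otherwise rank above A, the subordination swaps them.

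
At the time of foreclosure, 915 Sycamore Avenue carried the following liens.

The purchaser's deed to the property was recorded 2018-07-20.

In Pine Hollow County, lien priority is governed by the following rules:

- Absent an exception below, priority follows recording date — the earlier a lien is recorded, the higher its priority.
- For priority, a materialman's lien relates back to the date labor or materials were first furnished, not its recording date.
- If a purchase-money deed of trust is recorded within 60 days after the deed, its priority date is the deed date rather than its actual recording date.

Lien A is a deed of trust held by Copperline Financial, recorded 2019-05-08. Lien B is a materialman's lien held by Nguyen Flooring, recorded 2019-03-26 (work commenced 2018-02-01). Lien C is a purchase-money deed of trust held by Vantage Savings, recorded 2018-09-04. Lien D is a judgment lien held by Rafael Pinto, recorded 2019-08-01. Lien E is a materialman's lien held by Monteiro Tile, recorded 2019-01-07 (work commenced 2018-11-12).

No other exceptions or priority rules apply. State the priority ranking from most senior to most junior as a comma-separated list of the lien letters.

Effective dates after the stated exceptions: B is treated as recorded 2018-02-01, the work-commencement date; C's effective date is the deed date, 2018-07-20; E's effective date is 2018-11-12, when work began.
By effective date: B (2018-02-01), C (2018-07-20), E (2018-11-12), A (2019-05-08), D (2019-08-01).

B, C, E, A, D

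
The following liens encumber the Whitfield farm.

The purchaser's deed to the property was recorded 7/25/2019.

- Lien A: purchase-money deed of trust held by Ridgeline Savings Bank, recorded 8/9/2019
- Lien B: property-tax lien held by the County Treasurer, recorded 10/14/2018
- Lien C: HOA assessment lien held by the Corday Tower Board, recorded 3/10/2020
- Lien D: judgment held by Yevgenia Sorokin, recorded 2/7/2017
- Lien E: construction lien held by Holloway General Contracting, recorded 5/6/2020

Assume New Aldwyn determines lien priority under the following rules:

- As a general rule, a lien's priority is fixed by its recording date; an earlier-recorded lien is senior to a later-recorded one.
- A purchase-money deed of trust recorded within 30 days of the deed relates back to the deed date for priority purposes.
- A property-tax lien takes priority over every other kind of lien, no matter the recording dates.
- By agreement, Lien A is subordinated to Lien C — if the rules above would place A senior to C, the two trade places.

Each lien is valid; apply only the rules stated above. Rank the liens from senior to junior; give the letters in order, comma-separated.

Adjusting effective dates: A's effective date is the deed date, 7/25/2019.
B is a property-tax lien and takes priority over every other lien.
Remaining liens by effective date: D (2/7/2017), A (7/25/2019), C (3/10/2020), E (5/6/2020).
Because A would otherwise rank above C, the subordination swaps them.

B, D, C, A, E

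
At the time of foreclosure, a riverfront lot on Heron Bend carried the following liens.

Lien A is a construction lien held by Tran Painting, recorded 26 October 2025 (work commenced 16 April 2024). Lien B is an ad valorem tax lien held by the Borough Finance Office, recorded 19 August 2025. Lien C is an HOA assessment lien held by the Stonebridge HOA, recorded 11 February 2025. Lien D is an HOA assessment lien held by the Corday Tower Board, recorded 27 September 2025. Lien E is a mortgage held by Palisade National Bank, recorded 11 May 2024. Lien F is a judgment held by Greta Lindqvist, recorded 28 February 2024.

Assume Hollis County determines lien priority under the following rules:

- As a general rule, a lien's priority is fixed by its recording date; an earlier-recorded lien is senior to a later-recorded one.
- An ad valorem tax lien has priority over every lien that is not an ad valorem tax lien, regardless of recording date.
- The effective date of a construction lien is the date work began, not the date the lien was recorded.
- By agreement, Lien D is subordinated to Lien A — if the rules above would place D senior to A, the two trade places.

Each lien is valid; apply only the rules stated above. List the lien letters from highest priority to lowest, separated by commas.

B, F, A, E, C, D

Adjusting effective dates: A's effective date is 16 April 2024, when work began.
B, as an ad valorem tax lien, has superpriority and ranks first.
The other liens, earliest effective date first: F (28 February 2024), A (16 April 2024), E (11 May 2024), C (11 February 2025), D (27 September 2025).
Since D is not senior to A, the subordination leaves the order unchanged.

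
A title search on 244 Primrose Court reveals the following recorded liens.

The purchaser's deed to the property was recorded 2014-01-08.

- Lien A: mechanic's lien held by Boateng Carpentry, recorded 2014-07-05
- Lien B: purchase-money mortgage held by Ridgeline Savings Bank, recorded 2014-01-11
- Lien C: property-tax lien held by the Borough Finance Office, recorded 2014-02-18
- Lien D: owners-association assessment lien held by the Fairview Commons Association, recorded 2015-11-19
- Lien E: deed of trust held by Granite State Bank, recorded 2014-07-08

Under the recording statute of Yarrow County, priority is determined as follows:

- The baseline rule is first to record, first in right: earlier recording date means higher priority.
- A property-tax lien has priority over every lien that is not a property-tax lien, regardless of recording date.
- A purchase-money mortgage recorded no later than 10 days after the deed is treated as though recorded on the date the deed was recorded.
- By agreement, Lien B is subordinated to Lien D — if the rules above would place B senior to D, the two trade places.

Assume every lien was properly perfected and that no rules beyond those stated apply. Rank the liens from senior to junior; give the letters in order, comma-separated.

C, D, A, E, B

First, effective dates: B's effective date is the deed date, 2014-01-08.
C, as a property-tax lien, has superpriority and ranks first.
Among the remaining liens, by effective date: B (2014-01-08), A (2014-07-05), E (2014-07-08), D (2015-11-19).
The subordination applies — B was senior to D — so B and D swap.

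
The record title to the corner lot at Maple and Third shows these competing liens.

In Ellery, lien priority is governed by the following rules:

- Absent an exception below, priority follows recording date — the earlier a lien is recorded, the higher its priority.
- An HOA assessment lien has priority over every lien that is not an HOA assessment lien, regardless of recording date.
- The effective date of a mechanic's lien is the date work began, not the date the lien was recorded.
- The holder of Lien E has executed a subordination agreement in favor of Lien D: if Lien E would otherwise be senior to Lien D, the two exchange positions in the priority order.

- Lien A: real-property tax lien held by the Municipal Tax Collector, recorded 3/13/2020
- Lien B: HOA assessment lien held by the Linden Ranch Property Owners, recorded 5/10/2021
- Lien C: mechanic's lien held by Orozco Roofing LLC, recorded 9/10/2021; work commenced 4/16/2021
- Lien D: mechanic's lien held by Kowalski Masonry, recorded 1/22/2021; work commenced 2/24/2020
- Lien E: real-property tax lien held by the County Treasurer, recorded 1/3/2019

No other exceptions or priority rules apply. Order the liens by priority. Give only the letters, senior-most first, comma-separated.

B, D, E, A, C

Adjusting effective dates: C relates back to 4/16/2021 (work commenced); D's effective date is 2/24/2020, when work began.
As an HOA assessment lien, B is senior to every other lien.
Among the remaining liens, by effective date: E (1/3/2019), D (2/24/2020), A (3/13/2020), C (4/16/2021).
The subordination applies — E was senior to D — so E and D swap.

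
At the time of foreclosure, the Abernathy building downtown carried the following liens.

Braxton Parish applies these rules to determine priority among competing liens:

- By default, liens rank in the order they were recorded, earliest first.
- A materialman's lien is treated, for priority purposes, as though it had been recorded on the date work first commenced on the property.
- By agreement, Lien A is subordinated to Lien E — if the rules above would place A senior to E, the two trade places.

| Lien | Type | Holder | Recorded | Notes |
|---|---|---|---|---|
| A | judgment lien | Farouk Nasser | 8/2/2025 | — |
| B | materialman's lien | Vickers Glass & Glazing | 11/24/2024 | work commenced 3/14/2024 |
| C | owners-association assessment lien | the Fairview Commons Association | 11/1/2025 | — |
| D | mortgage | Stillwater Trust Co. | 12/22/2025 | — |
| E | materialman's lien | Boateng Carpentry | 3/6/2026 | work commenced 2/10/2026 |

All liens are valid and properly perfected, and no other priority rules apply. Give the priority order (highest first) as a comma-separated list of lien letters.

Effective dates: B is treated as recorded 3/14/2024, the work-commencement date; E relates back to 2/10/2026 (work commenced).
Ordering by effective date: B (3/14/2024), A (8/2/2025), C (11/1/2025), D (12/22/2025), E (2/10/2026).
The subordination applies — A was senior to E — so A and E swap.

B, E, C, D, A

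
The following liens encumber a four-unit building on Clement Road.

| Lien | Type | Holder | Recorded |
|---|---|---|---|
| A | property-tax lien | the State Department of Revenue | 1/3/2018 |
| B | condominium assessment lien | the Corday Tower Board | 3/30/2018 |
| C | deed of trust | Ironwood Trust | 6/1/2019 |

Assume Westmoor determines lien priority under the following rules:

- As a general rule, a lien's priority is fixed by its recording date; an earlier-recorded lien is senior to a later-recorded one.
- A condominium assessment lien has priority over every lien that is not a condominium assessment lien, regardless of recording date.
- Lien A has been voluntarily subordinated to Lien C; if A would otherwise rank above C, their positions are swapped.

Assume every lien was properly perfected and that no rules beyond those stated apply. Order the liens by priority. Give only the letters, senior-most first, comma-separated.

B is a condominium assessment lien, so it outranks all other liens regardless of date.
The other liens, earliest effective date first: A (1/3/2018), C (6/1/2019).
A is senior to C before the subordination, so the two trade places.

B, C, A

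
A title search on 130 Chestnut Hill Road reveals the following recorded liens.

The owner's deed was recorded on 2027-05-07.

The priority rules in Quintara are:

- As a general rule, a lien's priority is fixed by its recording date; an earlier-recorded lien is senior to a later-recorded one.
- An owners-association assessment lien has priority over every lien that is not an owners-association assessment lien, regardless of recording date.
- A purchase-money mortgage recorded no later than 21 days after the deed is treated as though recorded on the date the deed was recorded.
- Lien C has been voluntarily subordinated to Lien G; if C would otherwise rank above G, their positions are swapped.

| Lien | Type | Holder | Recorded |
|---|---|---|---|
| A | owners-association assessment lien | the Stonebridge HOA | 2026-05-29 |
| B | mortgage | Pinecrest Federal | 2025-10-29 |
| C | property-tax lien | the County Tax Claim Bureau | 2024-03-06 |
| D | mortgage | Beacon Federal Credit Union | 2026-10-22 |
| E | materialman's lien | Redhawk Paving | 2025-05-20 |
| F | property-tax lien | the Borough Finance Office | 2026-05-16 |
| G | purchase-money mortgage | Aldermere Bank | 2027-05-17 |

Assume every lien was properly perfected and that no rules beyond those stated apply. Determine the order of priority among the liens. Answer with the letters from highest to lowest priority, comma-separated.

A, G, E, B, F, D, C

Adjusting effective dates: G was recorded within the 21-day window, so its effective date is the deed date 2027-05-07.
As an owners-association assessment lien, A is senior to every other lien.
Among the remaining liens, by effective date: C (2024-03-06), E (2025-05-20), B (2025-10-29), F (2026-05-16), D (2026-10-22), G (2027-05-07).
The subordination applies — C was senior to G — so C and G swap.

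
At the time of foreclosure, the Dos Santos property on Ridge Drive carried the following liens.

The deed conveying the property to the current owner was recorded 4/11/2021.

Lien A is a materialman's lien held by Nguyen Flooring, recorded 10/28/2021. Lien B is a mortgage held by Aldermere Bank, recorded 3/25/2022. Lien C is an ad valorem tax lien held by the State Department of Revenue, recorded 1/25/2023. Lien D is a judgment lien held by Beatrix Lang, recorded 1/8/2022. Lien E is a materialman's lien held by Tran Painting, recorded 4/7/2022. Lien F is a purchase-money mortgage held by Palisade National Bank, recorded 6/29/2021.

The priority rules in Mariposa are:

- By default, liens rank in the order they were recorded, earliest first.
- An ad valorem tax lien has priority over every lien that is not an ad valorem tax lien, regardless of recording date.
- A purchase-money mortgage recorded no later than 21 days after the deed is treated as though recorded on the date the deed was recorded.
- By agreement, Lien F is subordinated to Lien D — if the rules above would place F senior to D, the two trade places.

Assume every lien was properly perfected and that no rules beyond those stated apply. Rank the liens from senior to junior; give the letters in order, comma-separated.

C, D, A, F, B, E

Effective dates: F missed the 21-day window (79 days after the deed), so its recording date stands.
C, as an ad valorem tax lien, has superpriority and ranks first.
Remaining liens by effective date: F (6/29/2021), A (10/28/2021), D (1/8/2022), B (3/25/2022), E (4/7/2022).
F is senior to D before the subordination, so the two trade places.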